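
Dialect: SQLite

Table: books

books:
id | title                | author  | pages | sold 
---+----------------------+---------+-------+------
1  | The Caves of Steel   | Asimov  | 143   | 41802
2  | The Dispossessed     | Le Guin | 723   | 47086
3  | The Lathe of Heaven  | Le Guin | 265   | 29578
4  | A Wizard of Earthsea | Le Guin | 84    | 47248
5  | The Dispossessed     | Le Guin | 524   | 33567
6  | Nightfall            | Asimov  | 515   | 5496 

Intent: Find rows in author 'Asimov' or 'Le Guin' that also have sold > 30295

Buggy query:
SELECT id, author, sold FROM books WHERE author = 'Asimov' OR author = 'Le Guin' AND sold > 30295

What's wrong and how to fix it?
Bug: Without parentheses, AND is evaluated before OR, so the sold filter only applies to the 'Le Guin' branch

Fix: Add parentheses around the OR so the AND applies to both alternatives

Corrected query:
SELECT id, author, sold FROM books WHERE (author = 'Asimov' OR author = 'Le Guin') AND sold > 30295

Result:
id | author  | sold 
---+---------+------
1  | Asimov  | 41802
2  | Le Guin | 47086
4  | Le Guin | 47248
5  | Le Guin | 33567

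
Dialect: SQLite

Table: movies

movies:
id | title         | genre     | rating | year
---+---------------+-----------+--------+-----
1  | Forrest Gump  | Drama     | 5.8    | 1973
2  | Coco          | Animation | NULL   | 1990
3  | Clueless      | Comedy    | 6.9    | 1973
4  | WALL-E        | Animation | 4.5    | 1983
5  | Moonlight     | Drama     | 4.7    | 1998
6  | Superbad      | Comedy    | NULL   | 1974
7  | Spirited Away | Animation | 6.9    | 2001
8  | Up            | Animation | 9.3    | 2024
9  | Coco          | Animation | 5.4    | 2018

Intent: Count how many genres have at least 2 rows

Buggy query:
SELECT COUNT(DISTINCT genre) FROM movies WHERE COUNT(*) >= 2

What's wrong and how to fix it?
Bug: WHERE filters individual rows, not groups, so a group-level COUNT is invalid there

Fix: Group first with HAVING COUNT(*) >= 2, then COUNT the resulting groups

Corrected query:
SELECT COUNT(*) FROM (SELECT genre FROM movies GROUP BY genre HAVING COUNT(*) >= 2)

Result:
COUNT(*)
--------
3       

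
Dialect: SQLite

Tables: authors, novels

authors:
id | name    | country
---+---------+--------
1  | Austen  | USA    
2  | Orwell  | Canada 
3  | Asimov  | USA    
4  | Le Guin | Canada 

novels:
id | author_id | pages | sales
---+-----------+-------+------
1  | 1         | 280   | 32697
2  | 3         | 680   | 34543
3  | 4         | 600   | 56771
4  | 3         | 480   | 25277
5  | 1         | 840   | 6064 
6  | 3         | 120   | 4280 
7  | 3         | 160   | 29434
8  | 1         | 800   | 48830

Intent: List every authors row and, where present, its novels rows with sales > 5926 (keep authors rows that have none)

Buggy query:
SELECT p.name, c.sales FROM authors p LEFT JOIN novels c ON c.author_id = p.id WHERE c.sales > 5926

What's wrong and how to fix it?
Bug: A WHERE condition on the right-hand table after LEFT JOIN drops unmatched parents

Fix: Put 'c.sales > 5926' in the JOIN's ON clause instead of WHERE

Corrected query:
SELECT p.name, c.sales FROM authors p LEFT JOIN novels c ON c.author_id = p.id AND c.sales > 5926

Result:
name    | sales
--------+------
Austen  | 6064 
Austen  | 32697
Austen  | 48830
Orwell  | NULL 
Asimov  | 25277
Asimov  | 29434
Asimov  | 34543
Le Guin | 56771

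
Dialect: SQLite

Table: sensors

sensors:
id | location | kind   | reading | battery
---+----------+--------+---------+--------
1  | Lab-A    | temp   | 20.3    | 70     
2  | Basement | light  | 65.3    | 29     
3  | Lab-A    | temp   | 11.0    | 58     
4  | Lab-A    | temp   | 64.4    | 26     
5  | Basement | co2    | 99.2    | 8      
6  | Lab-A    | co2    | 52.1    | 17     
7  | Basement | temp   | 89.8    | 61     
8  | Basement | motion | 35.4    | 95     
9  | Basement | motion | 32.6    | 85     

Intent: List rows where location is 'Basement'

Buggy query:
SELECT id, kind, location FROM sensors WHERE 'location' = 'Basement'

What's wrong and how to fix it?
Bug: 'location' in single quotes is a string literal, not the column; the comparison is literal-vs-literal and never true

Fix: Remove the quotes around the column name (or use double quotes for an identifier)

Corrected query:
SELECT id, kind, location FROM sensors WHERE location = 'Basement'

Result:
id | kind   | location
---+--------+---------
2  | light  | Basement
5  | co2    | Basement
7  | temp   | Basement
8  | motion | Basement
9  | motion | Basement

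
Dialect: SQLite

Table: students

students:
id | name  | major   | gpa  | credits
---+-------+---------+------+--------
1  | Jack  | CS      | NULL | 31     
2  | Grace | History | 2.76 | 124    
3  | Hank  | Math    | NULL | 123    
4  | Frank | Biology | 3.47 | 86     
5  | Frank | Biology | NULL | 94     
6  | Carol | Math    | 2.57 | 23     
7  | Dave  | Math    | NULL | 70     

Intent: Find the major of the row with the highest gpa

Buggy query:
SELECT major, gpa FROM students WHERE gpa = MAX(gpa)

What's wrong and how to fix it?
Bug: MAX(gpa) is an aggregate and cannot be used directly in WHERE

Fix: Wrap MAX in a scalar subquery so WHERE compares against a single value

Corrected query:
SELECT major, gpa FROM students WHERE gpa = (SELECT MAX(gpa) FROM students)

Result:
major   | gpa 
--------+-----
Biology | 3.47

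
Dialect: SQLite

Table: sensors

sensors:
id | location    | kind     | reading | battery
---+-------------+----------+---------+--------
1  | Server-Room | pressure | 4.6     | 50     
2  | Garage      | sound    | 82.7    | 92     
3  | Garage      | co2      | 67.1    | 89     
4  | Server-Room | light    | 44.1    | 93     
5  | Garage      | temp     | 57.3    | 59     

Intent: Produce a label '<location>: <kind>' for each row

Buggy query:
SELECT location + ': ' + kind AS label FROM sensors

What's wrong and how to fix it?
Bug: SQLite uses || for string concatenation; + coerces text to numbers (yielding 0)

Fix: Use the || operator for string concatenation

Corrected query:
SELECT location || ': ' || kind AS label FROM sensors

Result:
label                
---------------------
Server-Room: pressure
Garage: sound        
Garage: co2          
Server-Room: light   
Garage: temp         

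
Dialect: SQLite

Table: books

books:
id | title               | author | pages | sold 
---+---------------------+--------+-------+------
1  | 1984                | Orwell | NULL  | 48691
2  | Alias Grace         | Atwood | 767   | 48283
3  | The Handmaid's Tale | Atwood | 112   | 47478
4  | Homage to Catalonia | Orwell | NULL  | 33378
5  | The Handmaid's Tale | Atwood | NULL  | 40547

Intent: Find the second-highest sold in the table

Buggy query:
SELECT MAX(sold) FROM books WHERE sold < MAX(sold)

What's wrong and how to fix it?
Bug: The inner MAX is an aggregate inside WHERE, which is not allowed

Fix: Compute the overall MAX in a subquery, then take MAX of rows below it

Corrected query:
SELECT MAX(sold) FROM books WHERE sold < (SELECT MAX(sold) FROM books)

Result:
MAX(sold)
---------
48283    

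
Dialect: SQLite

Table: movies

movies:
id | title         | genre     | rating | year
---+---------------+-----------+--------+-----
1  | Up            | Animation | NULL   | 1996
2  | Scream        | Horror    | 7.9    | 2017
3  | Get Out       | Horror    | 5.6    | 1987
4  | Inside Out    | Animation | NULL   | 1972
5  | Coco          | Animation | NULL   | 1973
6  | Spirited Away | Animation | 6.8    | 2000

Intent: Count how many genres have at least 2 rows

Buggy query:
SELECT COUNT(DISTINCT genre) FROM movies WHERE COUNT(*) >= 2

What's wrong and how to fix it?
Bug: COUNT(*) cannot appear in WHERE; the per-group count doesn't exist yet

Fix: Group first with HAVING COUNT(*) >= 2, then COUNT the resulting groups

Corrected query:
SELECT COUNT(*) FROM (SELECT genre FROM movies GROUP BY genre HAVING COUNT(*) >= 2)

Result:
COUNT(*)
--------
2       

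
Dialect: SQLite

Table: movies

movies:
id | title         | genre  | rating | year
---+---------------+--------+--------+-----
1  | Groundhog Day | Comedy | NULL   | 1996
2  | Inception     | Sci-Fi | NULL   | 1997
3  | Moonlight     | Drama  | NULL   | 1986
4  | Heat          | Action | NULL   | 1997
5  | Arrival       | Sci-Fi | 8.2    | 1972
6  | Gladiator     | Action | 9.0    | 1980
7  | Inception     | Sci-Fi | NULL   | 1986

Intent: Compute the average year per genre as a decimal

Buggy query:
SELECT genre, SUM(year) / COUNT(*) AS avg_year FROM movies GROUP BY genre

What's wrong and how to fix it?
Bug: Both operands are integers, so '/' performs integer division and truncates

Fix: Cast one side to REAL so the division keeps the fractional part

Corrected query:
SELECT genre, SUM(year) * 1.0 / COUNT(*) AS avg_year FROM movies GROUP BY genre

Result:
genre  | avg_year
-------+---------
Action | 1988.5  
Comedy | 1996    
Drama  | 1986    
Sci-Fi | 1985    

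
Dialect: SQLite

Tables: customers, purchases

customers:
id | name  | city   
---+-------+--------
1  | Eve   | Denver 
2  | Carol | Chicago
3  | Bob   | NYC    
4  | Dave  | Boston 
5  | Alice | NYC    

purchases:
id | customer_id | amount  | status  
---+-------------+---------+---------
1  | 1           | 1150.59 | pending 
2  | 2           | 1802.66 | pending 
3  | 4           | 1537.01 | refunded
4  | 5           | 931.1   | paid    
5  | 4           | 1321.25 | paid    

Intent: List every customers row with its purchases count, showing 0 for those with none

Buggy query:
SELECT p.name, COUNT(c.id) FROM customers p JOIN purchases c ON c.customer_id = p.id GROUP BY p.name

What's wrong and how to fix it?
Bug: An inner join excludes parents with zero children

Fix: Switch to LEFT JOIN to retain unmatched parent rows

Corrected query:
SELECT p.name, COUNT(c.id) FROM customers p LEFT JOIN purchases c ON c.customer_id = p.id GROUP BY p.name

Result:
name  | COUNT(c.id)
------+------------
Alice | 1          
Bob   | 0          
Carol | 1          
Dave  | 2          
Eve   | 1          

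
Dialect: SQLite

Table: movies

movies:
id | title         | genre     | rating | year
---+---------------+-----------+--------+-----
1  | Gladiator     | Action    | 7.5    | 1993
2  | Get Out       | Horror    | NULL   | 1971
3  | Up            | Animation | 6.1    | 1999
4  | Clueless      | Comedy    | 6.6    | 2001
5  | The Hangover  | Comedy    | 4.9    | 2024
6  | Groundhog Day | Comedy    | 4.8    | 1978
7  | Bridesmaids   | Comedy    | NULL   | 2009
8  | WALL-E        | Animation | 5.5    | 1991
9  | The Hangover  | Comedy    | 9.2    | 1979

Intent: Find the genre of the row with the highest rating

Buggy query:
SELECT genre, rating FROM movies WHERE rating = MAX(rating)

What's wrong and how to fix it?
Bug: WHERE is evaluated per row; an aggregate over the whole table isn't defined there

Fix: Use a subquery: WHERE rating = (SELECT MAX(rating) FROM movies)

Corrected query:
SELECT genre, rating FROM movies WHERE rating = (SELECT MAX(rating) FROM movies)

Result:
genre  | rating
-------+-------
Comedy | 9.2   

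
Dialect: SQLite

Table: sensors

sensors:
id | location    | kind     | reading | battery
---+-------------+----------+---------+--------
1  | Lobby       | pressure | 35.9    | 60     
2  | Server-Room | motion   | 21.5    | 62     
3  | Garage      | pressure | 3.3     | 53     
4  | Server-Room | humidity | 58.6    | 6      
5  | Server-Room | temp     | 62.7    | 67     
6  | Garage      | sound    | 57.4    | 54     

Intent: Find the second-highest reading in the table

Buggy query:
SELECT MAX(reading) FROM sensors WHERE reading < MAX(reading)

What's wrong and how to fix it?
Bug: MAX(reading) on the right of the comparison is an aggregate-in-WHERE error

Fix: Compute the overall MAX in a subquery, then take MAX of rows below it

Corrected query:
SELECT MAX(reading) FROM sensors WHERE reading < (SELECT MAX(reading) FROM sensors)

Result:
MAX(reading)
------------
58.6        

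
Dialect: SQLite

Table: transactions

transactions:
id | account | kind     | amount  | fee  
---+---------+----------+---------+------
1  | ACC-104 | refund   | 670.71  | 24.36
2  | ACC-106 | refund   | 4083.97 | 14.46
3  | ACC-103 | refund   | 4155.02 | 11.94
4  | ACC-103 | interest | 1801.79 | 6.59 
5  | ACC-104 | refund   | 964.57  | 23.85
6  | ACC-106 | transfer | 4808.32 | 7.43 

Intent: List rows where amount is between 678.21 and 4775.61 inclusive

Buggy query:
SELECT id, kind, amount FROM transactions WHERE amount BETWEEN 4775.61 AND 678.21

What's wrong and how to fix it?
Bug: The bounds are reversed; BETWEEN a AND b requires a <= b to match anything

Fix: Swap the bounds so the smaller value comes first

Corrected query:
SELECT id, kind, amount FROM transactions WHERE amount BETWEEN 678.21 AND 4775.61

Result:
id | kind     | amount 
---+----------+--------
2  | refund   | 4083.97
3  | refund   | 4155.02
4  | interest | 1801.79
5  | refund   | 964.57 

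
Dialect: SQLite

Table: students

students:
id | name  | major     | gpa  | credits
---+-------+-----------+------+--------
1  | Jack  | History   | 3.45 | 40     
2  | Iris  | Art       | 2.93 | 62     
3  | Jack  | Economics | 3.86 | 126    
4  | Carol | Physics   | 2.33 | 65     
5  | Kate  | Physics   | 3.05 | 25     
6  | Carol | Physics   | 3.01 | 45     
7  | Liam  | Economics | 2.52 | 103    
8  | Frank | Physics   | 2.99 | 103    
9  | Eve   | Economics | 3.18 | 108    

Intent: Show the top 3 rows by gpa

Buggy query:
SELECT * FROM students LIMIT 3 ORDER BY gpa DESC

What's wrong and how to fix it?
Bug: ORDER BY cannot follow LIMIT; LIMIT is the final clause

Fix: Swap the clauses: ORDER BY first, then LIMIT

Corrected query:
SELECT * FROM students ORDER BY gpa DESC LIMIT 3

Result:
id | name | major     | gpa  | credits
---+------+-----------+------+--------
3  | Jack | Economics | 3.86 | 126    
1  | Jack | History   | 3.45 | 40     
9  | Eve  | Economics | 3.18 | 108    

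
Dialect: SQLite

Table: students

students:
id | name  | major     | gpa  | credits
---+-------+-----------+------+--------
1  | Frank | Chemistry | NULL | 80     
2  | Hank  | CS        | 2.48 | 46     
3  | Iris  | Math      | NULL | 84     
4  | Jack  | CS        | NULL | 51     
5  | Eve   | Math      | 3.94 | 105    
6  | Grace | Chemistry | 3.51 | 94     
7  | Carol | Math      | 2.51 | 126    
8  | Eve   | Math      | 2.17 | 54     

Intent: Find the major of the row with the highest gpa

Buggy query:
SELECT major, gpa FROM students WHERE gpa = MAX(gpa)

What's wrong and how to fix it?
Bug: MAX(gpa) is an aggregate and cannot be used directly in WHERE

Fix: Wrap MAX in a scalar subquery so WHERE compares against a single value

Corrected query:
SELECT major, gpa FROM students WHERE gpa = (SELECT MAX(gpa) FROM students)

Result:
major | gpa 
------+-----
Math  | 3.94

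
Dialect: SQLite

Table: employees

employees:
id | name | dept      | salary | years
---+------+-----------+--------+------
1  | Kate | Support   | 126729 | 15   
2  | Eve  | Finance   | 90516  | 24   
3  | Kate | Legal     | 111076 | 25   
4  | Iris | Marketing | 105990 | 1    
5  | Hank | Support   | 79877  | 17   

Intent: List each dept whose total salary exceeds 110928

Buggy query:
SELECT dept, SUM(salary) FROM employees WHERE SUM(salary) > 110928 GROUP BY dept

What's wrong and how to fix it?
Bug: WHERE runs before GROUP BY, so aggregates aren't available there

Fix: Move the aggregate condition to a HAVING clause

Corrected query:
SELECT dept, SUM(salary) FROM employees GROUP BY dept HAVING SUM(salary) > 110928

Result:
dept    | SUM(salary)
--------+------------
Legal   | 111076     
Support | 206606     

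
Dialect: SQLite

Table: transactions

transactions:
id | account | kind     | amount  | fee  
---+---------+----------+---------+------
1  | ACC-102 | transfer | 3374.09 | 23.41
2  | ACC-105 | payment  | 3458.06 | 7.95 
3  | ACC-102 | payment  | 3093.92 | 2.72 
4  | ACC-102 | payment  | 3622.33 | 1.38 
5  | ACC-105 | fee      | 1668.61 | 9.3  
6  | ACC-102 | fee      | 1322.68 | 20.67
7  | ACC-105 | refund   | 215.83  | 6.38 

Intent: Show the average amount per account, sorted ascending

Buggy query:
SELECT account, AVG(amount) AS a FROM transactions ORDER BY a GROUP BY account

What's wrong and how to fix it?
Bug: ORDER BY appears before GROUP BY; SQL clause order requires GROUP BY first

Fix: Reorder: SELECT … FROM … GROUP BY … ORDER BY …

Corrected query:
SELECT account, AVG(amount) AS a FROM transactions GROUP BY account ORDER BY a

Result:
account | a          
--------+------------
ACC-105 | 1780.833333
ACC-102 | 2853.255   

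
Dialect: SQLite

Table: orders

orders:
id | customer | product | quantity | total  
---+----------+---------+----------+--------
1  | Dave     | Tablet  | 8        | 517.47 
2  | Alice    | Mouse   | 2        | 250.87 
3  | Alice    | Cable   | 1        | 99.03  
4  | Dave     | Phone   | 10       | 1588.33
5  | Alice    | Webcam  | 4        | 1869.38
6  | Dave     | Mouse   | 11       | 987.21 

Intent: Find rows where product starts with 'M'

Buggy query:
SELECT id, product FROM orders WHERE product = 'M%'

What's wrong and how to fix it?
Bug: Wildcards only work with LIKE; '=' treats '%' as a literal character

Fix: Replace '=' with LIKE so 'M%' is treated as a pattern

Corrected query:
SELECT id, product FROM orders WHERE product LIKE 'M%'

Result:
id | product
---+--------
2  | Mouse  
6  | Mouse  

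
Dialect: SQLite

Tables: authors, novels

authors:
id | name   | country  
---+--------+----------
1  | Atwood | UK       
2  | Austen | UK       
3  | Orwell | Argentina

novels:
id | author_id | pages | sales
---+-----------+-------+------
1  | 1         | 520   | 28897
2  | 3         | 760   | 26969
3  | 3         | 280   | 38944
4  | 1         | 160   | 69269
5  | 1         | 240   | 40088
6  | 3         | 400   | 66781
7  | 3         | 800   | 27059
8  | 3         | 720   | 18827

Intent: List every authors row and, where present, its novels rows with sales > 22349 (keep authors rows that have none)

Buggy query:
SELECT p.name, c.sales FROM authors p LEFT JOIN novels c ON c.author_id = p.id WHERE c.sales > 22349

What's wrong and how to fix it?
Bug: A WHERE condition on the right-hand table after LEFT JOIN drops unmatched parents

Fix: Move the right-table condition into the ON clause so unmatched parents are kept

Corrected query:
SELECT p.name, c.sales FROM authors p LEFT JOIN novels c ON c.author_id = p.id AND c.sales > 22349

Result:
name   | sales
-------+------
Atwood | 28897
Atwood | 40088
Atwood | 69269
Austen | NULL 
Orwell | 26969
Orwell | 27059
Orwell | 38944
Orwell | 66781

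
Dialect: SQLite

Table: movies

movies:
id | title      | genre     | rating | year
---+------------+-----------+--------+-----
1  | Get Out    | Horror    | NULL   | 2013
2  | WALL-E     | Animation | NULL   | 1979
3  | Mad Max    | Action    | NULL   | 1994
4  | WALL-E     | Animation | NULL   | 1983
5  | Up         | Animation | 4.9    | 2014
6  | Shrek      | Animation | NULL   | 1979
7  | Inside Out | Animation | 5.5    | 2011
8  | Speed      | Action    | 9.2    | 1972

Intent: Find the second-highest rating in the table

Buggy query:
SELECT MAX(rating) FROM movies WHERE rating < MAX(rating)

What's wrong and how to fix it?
Bug: MAX(rating) on the right of the comparison is an aggregate-in-WHERE error

Fix: Put the inner MAX in a scalar subquery

Corrected query:
SELECT MAX(rating) FROM movies WHERE rating < (SELECT MAX(rating) FROM movies)

Result:
MAX(rating)
-----------
5.5        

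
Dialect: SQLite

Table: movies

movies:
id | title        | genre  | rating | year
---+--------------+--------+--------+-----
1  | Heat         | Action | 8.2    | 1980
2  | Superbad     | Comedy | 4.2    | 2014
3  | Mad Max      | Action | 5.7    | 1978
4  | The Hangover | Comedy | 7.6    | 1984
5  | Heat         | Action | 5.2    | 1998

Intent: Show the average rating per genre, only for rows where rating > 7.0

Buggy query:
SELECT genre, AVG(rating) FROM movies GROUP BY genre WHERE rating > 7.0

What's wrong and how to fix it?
Bug: WHERE cannot follow GROUP BY

Fix: Place WHERE between FROM and GROUP BY

Corrected query:
SELECT genre, AVG(rating) FROM movies WHERE rating > 7.0 GROUP BY genre

Result:
genre  | AVG(rating)
-------+------------
Action | 8.2        
Comedy | 7.6        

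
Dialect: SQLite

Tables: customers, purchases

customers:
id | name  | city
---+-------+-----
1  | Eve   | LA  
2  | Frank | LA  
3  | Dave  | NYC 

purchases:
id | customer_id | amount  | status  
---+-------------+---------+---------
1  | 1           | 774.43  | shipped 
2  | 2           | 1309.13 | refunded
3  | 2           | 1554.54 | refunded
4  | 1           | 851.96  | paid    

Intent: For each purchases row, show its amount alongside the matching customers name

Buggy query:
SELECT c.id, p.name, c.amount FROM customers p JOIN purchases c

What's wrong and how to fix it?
Bug: Missing join condition: each purchases row is matched to all customers rows instead of just its own

Fix: Specify the join condition linking the foreign key to the parent id

Corrected query:
SELECT c.id, p.name, c.amount FROM customers p JOIN purchases c ON c.customer_id = p.id

Result:
id | name  | amount 
---+-------+--------
1  | Eve   | 774.43 
2  | Frank | 1309.13
3  | Frank | 1554.54
4  | Eve   | 851.96 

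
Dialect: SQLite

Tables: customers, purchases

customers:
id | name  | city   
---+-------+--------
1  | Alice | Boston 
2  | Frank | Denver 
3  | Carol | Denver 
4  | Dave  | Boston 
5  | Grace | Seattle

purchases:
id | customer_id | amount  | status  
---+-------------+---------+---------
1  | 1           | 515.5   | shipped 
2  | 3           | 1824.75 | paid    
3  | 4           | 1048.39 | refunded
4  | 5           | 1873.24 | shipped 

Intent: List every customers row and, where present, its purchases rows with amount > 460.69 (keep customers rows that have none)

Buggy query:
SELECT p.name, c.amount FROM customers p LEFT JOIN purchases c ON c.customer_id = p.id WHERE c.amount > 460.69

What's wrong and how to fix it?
Bug: A WHERE condition on the right-hand table after LEFT JOIN drops unmatched parents

Fix: Put 'c.amount > 460.69' in the JOIN's ON clause instead of WHERE

Corrected query:
SELECT p.name, c.amount FROM customers p LEFT JOIN purchases c ON c.customer_id = p.id AND c.amount > 460.69

Result:
name  | amount 
------+--------
Alice | 515.5  
Frank | NULL   
Carol | 1824.75
Dave  | 1048.39
Grace | 1873.24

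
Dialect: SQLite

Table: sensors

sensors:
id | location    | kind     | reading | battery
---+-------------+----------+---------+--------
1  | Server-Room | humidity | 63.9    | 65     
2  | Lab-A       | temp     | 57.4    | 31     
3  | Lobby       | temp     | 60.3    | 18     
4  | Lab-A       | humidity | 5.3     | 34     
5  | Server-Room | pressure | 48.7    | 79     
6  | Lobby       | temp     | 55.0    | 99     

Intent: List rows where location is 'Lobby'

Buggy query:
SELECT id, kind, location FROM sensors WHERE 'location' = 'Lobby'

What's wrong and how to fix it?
Bug: Single quotes denote string literals in SQL; the column name is being compared as a constant string

Fix: Reference the column as location without single quotes

Corrected query:
SELECT id, kind, location FROM sensors WHERE location = 'Lobby'

Result:
id | kind | location
---+------+---------
3  | temp | Lobby   
6  | temp | Lobby   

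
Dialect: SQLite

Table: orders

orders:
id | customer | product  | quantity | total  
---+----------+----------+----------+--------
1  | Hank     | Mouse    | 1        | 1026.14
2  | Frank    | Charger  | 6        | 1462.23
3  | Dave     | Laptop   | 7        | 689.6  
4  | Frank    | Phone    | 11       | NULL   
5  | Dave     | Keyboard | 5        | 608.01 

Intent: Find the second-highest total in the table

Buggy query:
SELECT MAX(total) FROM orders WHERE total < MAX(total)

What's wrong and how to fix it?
Bug: The inner MAX is an aggregate inside WHERE, which is not allowed

Fix: Compute the overall MAX in a subquery, then take MAX of rows below it

Corrected query:
SELECT MAX(total) FROM orders WHERE total < (SELECT MAX(total) FROM orders)

Result:
MAX(total)
----------
1026.14   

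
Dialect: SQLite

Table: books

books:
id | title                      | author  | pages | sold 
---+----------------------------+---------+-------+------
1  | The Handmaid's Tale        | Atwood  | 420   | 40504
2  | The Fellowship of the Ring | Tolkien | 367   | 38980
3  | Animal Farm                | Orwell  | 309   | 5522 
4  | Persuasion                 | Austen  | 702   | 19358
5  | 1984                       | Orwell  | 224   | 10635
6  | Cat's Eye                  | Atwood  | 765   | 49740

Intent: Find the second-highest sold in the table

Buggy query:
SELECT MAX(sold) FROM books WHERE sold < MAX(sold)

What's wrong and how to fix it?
Bug: MAX(sold) on the right of the comparison is an aggregate-in-WHERE error

Fix: Put the inner MAX in a scalar subquery

Corrected query:
SELECT MAX(sold) FROM books WHERE sold < (SELECT MAX(sold) FROM books)

Result:
MAX(sold)
---------
40504    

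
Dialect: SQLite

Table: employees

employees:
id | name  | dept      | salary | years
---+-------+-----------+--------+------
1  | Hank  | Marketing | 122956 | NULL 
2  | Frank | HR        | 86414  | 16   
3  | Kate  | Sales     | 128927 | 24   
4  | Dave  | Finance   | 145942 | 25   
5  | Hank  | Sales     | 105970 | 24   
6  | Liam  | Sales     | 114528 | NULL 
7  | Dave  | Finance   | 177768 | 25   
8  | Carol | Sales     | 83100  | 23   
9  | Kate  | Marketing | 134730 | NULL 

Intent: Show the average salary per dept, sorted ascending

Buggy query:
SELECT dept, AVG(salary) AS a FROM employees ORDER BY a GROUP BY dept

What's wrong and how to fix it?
Bug: GROUP BY must precede ORDER BY

Fix: Reorder: SELECT … FROM … GROUP BY … ORDER BY …

Corrected query:
SELECT dept, AVG(salary) AS a FROM employees GROUP BY dept ORDER BY a

Result:
dept      | a        
----------+----------
HR        | 86414    
Sales     | 108131.25
Marketing | 128843   
Finance   | 161855   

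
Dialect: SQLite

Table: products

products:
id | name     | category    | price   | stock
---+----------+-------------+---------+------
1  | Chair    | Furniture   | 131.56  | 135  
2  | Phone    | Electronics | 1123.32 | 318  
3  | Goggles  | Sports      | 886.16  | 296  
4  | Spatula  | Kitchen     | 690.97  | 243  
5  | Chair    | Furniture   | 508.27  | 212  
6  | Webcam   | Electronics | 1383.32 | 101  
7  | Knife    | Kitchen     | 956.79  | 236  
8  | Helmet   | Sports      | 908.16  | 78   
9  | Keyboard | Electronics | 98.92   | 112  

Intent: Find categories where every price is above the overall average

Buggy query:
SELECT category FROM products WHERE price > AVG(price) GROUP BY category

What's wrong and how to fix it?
Bug: AVG() is an aggregate; it can't sit directly in WHERE

Fix: Use a subquery for AVG and a HAVING MIN(...) filter so the condition holds for every row in the group

Corrected query:
SELECT category FROM products GROUP BY category HAVING MIN(price) > (SELECT AVG(price) FROM products)

Result:
category
--------
Sports  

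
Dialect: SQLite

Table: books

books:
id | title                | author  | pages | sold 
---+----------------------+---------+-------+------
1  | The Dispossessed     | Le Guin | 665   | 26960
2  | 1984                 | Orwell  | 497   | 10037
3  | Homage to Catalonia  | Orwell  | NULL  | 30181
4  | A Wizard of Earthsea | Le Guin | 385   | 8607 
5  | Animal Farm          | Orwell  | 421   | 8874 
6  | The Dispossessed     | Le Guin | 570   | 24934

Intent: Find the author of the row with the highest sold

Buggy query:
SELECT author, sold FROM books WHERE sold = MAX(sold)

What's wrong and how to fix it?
Bug: MAX(sold) is an aggregate and cannot be used directly in WHERE

Fix: Use a subquery: WHERE sold = (SELECT MAX(sold) FROM books)

Corrected query:
SELECT author, sold FROM books WHERE sold = (SELECT MAX(sold) FROM books)

Result:
author | sold 
-------+------
Orwell | 30181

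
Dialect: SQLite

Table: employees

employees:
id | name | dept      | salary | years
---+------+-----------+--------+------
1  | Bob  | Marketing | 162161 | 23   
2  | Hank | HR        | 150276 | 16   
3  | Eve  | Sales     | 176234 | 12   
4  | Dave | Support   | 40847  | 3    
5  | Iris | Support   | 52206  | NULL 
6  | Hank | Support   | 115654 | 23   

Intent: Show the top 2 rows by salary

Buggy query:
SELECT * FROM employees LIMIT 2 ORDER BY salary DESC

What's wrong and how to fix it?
Bug: LIMIT must come after ORDER BY

Fix: Swap the clauses: ORDER BY first, then LIMIT

Corrected query:
SELECT * FROM employees ORDER BY salary DESC LIMIT 2

Result:
id | name | dept      | salary | years
---+------+-----------+--------+------
3  | Eve  | Sales     | 176234 | 12   
1  | Bob  | Marketing | 162161 | 23   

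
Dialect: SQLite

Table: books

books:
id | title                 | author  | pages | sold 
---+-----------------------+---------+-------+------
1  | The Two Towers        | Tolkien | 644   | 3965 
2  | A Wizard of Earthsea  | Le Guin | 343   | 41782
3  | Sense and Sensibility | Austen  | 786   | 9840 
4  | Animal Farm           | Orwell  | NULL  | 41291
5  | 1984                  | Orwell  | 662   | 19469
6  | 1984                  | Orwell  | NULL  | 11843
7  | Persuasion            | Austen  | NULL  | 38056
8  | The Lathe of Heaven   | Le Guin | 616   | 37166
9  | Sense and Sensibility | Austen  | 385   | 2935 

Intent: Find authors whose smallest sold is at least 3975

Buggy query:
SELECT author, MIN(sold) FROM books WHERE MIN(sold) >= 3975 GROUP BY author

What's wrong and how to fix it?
Bug: Aggregates like MIN are computed per group after WHERE runs

Fix: Replace WHERE with HAVING after the GROUP BY

Corrected query:
SELECT author, MIN(sold) FROM books GROUP BY author HAVING MIN(sold) >= 3975

Result:
author  | MIN(sold)
--------+----------
Le Guin | 37166    
Orwell  | 11843    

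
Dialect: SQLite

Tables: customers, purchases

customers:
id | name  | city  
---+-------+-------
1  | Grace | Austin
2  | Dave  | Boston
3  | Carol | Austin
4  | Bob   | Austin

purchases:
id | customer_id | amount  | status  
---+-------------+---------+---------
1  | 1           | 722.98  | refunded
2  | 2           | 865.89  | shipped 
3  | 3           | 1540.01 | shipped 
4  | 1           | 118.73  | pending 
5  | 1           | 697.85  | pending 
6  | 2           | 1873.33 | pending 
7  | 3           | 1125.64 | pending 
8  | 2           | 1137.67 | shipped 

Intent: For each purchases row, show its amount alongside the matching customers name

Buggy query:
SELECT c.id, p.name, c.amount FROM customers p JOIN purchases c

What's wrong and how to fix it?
Bug: JOIN with no ON clause produces a cartesian product; every purchases row pairs with every customers row

Fix: Add ON c.customer_id = p.id to the JOIN

Corrected query:
SELECT c.id, p.name, c.amount FROM customers p JOIN purchases c ON c.customer_id = p.id

Result:
id | name  | amount 
---+-------+--------
1  | Grace | 722.98 
2  | Dave  | 865.89 
3  | Carol | 1540.01
4  | Grace | 118.73 
5  | Grace | 697.85 
6  | Dave  | 1873.33
7  | Carol | 1125.64
8  | Dave  | 1137.67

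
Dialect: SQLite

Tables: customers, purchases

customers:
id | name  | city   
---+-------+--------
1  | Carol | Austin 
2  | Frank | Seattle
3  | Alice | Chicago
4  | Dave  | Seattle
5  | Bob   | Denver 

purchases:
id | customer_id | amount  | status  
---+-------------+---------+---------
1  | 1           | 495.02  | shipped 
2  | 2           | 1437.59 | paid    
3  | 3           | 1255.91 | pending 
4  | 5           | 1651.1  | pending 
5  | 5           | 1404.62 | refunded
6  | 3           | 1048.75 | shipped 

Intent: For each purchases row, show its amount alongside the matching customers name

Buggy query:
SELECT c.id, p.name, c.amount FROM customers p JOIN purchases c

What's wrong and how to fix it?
Bug: JOIN with no ON clause produces a cartesian product; every purchases row pairs with every customers row

Fix: Specify the join condition linking the foreign key to the parent id

Corrected query:
SELECT c.id, p.name, c.amount FROM customers p JOIN purchases c ON c.customer_id = p.id

Result:
id | name  | amount 
---+-------+--------
1  | Carol | 495.02 
2  | Frank | 1437.59
3  | Alice | 1255.91
4  | Bob   | 1651.1 
5  | Bob   | 1404.62
6  | Alice | 1048.75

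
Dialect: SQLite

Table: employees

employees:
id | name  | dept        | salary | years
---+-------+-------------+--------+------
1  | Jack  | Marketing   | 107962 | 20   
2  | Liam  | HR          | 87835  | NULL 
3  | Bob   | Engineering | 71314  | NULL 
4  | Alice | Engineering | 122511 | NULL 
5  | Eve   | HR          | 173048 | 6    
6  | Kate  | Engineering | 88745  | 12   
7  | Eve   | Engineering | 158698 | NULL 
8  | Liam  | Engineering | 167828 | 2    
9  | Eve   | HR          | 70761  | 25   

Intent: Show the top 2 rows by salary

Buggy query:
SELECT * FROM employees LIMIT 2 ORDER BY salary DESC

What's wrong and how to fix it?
Bug: LIMIT must come after ORDER BY

Fix: Sort with ORDER BY, then apply LIMIT

Corrected query:
SELECT * FROM employees ORDER BY salary DESC LIMIT 2

Result:
id | name | dept        | salary | years
---+------+-------------+--------+------
5  | Eve  | HR          | 173048 | 6    
8  | Liam | Engineering | 167828 | 2    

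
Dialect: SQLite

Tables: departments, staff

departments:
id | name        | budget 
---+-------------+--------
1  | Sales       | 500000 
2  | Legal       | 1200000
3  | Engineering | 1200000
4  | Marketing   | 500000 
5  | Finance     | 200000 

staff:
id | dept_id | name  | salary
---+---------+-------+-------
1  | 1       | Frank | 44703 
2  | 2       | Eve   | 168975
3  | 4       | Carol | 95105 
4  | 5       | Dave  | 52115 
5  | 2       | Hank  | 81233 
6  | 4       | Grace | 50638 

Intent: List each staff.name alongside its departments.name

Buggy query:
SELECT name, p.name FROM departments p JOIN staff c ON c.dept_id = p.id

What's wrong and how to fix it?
Bug: 'name' exists in both joined tables, so the database can't tell which one is meant

Fix: Qualify the column with its table alias (c.name)

Corrected query:
SELECT c.name, p.name FROM departments p JOIN staff c ON c.dept_id = p.id

Result:
name  | name     
------+----------
Frank | Sales    
Eve   | Legal    
Carol | Marketing
Dave  | Finance  
Hank  | Legal    
Grace | Marketing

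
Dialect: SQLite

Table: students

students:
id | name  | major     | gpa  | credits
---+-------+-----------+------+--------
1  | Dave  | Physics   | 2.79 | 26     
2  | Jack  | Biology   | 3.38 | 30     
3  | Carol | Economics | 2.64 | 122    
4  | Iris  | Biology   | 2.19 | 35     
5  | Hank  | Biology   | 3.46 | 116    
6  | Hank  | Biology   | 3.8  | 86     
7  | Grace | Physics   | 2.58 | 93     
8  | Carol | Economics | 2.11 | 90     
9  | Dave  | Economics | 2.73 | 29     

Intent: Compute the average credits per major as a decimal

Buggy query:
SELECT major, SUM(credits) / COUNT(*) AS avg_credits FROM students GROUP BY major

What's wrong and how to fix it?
Bug: SUM(credits) and COUNT(*) are both integers; the division truncates the fractional part

Fix: Multiply by 1.0 (or CAST to REAL) to force floating-point division

Corrected query:
SELECT major, SUM(credits) * 1.0 / COUNT(*) AS avg_credits FROM students GROUP BY major

Result:
major     | avg_credits
----------+------------
Biology   | 66.75      
Economics | 80.333333  
Physics   | 59.5       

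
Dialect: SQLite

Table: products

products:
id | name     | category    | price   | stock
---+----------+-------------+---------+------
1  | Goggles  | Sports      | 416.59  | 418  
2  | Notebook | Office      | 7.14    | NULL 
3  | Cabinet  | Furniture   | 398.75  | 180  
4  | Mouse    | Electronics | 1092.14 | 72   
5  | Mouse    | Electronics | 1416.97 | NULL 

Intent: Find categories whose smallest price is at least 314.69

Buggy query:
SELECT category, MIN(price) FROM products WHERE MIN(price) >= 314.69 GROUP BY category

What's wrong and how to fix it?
Bug: Aggregates like MIN are computed per group after WHERE runs

Fix: Replace WHERE with HAVING after the GROUP BY

Corrected query:
SELECT category, MIN(price) FROM products GROUP BY category HAVING MIN(price) >= 314.69

Result:
category    | MIN(price)
------------+-----------
Electronics | 1092.14   
Furniture   | 398.75    
Sports      | 416.59    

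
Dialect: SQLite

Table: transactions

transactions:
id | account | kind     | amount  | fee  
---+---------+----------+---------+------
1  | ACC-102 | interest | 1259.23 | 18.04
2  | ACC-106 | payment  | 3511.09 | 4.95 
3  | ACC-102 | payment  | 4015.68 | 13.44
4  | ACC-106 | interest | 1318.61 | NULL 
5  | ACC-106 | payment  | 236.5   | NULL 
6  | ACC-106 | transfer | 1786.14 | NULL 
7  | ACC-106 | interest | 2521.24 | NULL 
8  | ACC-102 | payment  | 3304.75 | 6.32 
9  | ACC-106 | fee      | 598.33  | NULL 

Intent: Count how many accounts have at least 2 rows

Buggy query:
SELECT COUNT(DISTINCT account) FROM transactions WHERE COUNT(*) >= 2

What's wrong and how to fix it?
Bug: WHERE filters individual rows, not groups, so a group-level COUNT is invalid there

Fix: Use a subquery that GROUPs and filters with HAVING, then count its rows

Corrected query:
SELECT COUNT(*) FROM (SELECT account FROM transactions GROUP BY account HAVING COUNT(*) >= 2)

Result:
COUNT(*)
--------
2       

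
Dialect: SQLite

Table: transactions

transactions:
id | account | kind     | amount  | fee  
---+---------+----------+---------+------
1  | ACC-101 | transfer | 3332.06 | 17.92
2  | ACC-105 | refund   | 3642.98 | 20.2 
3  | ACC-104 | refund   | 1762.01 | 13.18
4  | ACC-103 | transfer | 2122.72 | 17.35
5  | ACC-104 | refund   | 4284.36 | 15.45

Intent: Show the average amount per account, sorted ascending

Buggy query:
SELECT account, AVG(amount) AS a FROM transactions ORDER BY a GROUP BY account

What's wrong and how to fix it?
Bug: GROUP BY must precede ORDER BY

Fix: Move ORDER BY to the end, after GROUP BY

Corrected query:
SELECT account, AVG(amount) AS a FROM transactions GROUP BY account ORDER BY a

Result:
account | a       
--------+---------
ACC-103 | 2122.72 
ACC-104 | 3023.185
ACC-101 | 3332.06 
ACC-105 | 3642.98 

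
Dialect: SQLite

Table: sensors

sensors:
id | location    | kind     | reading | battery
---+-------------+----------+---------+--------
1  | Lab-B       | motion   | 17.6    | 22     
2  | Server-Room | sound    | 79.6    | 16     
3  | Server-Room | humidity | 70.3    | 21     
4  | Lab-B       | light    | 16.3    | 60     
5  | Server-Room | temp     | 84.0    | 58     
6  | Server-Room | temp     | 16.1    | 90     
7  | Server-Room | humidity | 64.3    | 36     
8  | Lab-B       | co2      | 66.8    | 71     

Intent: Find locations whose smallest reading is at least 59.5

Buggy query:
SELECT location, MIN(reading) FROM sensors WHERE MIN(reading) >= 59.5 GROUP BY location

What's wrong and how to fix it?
Bug: MIN() in WHERE is a misuse of aggregate

Fix: Replace WHERE with HAVING after the GROUP BY

Corrected query:
SELECT location, MIN(reading) FROM sensors GROUP BY location HAVING MIN(reading) >= 59.5

Result:
(no rows)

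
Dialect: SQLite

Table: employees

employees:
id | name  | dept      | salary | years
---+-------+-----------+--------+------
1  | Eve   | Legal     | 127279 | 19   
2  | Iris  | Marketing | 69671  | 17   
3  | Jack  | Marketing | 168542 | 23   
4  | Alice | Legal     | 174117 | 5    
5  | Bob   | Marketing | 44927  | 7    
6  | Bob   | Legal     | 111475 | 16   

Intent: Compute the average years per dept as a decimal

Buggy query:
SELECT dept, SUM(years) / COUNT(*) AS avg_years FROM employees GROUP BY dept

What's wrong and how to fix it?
Bug: SUM(years) and COUNT(*) are both integers; the division truncates the fractional part

Fix: Cast one side to REAL so the division keeps the fractional part

Corrected query:
SELECT dept, SUM(years) * 1.0 / COUNT(*) AS avg_years FROM employees GROUP BY dept

Result:
dept      | avg_years
----------+----------
Legal     | 13.333333
Marketing | 15.666667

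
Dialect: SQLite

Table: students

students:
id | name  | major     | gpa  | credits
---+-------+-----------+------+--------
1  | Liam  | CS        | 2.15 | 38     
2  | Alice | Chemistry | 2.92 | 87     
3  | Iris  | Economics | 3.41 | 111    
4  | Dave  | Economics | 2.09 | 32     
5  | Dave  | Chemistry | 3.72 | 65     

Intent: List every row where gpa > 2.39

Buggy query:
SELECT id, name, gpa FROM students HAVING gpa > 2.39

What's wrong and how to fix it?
Bug: This is a non-aggregate query (no GROUP BY, no aggregates), so in SQLite the HAVING clause is invalid here; a row-level condition belongs in WHERE

Fix: Replace HAVING with WHERE since the condition applies to individual rows

Corrected query:
SELECT id, name, gpa FROM students WHERE gpa > 2.39

Result:
id | name  | gpa 
---+-------+-----
2  | Alice | 2.92
3  | Iris  | 3.41
5  | Dave  | 3.72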